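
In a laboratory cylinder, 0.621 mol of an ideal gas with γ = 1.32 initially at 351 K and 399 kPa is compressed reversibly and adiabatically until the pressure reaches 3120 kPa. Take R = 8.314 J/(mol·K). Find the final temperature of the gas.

578 K

V₁ = nRT₁/P₁ = 0.621×8.314×351/399 = 4.54 L.
Adiabatic: T₂/T₁ = (P₂/P₁)^((γ−1)/γ) ⇒ T₂ = 351×(7.82)^0.242 = 578 K; V₂ = 0.956 L.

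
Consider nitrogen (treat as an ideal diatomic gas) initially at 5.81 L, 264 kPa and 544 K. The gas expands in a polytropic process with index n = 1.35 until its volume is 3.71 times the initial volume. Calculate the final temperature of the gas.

344 K

Polytropic n=1.35: T₂ = T₁(V₁/V₂)^(n−1) = 544×(0.270)^0.35 = 344 K; P₂ = P₁(V₁/V₂)^n = 45.0 kPa.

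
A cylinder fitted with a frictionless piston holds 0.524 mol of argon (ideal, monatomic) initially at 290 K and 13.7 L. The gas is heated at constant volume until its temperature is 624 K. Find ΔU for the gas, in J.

2180 J

P₁ = nRT₁/V₁ = 0.524×8.314×290/13.7 = 92.2 kPa.
Isochoric: V stays 13.7 L; P/T = const ⇒ T₂ = 624 K, P₂ = 198 kPa.
For an ideal gas ΔU = nCvΔT with Cv = (3/2)R = 12.5 J/(mol·K).
ΔU = 0.524×12.5×(624−290) = 2180 J.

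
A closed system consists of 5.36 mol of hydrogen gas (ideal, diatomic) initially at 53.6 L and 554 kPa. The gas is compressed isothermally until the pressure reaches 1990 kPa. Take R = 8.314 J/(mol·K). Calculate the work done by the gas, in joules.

T₁ = P₁V₁/(nR) = 554×53.6/(5.36×8.314) = 666 K.
Isothermal: T stays 666 K; PV = const ⇒ V₂ = 14.9 L, P₂ = 1990 kPa.
W = nRT ln(V₂/V₁) = 5.36×8.314×666×ln(0.278) = -38000 J.

-38000 J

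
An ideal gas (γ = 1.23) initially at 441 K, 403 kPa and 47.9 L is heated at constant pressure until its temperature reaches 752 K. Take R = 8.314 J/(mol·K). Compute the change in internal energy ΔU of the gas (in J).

59200 J

n = P₁V₁/(RT₁) = 403×47.9/(8.314×441) = 5.26 mol.
Isobaric: P stays 403 kPa; V/T = const ⇒ T₂ = 752 K, V₂ = 81.7 L.
For an ideal gas ΔU = nCvΔT with Cv = R/(γ−1) = 36.1 J/(mol·K).
ΔU = 5.26×36.1×(752−441) = 59200 J.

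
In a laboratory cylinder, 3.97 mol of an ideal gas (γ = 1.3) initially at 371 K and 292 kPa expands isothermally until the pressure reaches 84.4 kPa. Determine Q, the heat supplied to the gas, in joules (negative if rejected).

V₁ = nRT₁/P₁ = 3.97×8.314×371/292 = 41.9 L.
Isothermal: T stays 371 K; PV = const ⇒ V₂ = 145 L, P₂ = 84.4 kPa.
ΔU = 0 (ideal gas, T constant).
W = nRT ln(V₂/V₁) = 3.97×8.314×371×ln(3.46) = 15200 J.
Q = ΔU + W = 15200 J.

15200 J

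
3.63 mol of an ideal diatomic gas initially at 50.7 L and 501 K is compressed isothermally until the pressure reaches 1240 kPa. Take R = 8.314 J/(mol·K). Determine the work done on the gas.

21500 J

P₁ = nRT₁/V₁ = 3.63×8.314×501/50.7 = 298 kPa.
Isothermal: T stays 501 K; PV = const ⇒ V₂ = 12.2 L, P₂ = 1240 kPa.
W = nRT ln(V₂/V₁) = 3.63×8.314×501×ln(0.241) = -21500 J.
Work done on the gas = −W_by = 21500 J.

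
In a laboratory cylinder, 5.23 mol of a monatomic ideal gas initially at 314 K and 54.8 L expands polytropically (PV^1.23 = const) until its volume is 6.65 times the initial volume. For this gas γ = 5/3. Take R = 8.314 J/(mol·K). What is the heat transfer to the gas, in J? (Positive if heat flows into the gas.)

13700 J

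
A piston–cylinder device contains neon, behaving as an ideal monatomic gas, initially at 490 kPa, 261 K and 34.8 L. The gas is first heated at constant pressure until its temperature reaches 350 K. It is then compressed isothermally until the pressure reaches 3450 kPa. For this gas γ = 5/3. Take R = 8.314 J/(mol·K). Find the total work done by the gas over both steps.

-38800 J

n = P₁V₁/(RT₁) = 490×34.8/(8.314×261) = 7.86 mol.
Step 1 — Isobaric: P stays 490 kPa; V/T = const ⇒ T₂ = 350 K, V₂ = 46.7 L.
W = PΔV = 490×(46.7−34.8) kPa·L = 5810 J.
ΔU = nCvΔT = 7.86×12.5×(350−261) = 8720 J.
Q = ΔU + W = nCpΔT = 14500 J.
State after step 1: P = 490 kPa, V = 46.7 L, T = 350 K.
Step 2 — Isothermal: T stays 350 K; PV = const ⇒ V₂ = 6.63 L, P₂ = 3450 kPa.
ΔU = 0 (ideal gas, T constant).
W = nRT ln(V₂/V₁) = 7.86×8.314×350×ln(0.142) = -44600 J.
Q = ΔU + W = -44600 J.
Net over both steps: W = -38800 J, Q = -30100 J, ΔU = 8720 J.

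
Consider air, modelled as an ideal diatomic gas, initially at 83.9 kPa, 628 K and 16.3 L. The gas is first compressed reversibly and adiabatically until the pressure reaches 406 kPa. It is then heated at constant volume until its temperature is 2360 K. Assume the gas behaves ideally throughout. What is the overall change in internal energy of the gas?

9430 J

n = P₁V₁/(RT₁) = 83.9×16.3/(8.314×628) = 0.262 mol.
Step 1 — Adiabatic: T₂/T₁ = (P₂/P₁)^((γ−1)/γ) ⇒ T₂ = 628×(4.84)^0.286 = 985 K; V₂ = 5.29 L.
ΔU = nCvΔT = 0.262×20.8×(985−628) = 1950 J.
Q = 0 for an adiabatic process, so W = −ΔU = -1950 J.
State after step 1: P = 406 kPa, V = 5.29 L, T = 985 K.
Step 2 — Isochoric: V stays 5.29 L; P/T = const ⇒ T₂ = 2360 K, P₂ = 972 kPa.
W = 0 (no volume change).
ΔU = nCvΔT = 0.262×20.8×(2360−985) = 7480 J.
Q = ΔU = 7480 J.
Net over both steps: W = -1950 J, Q = 7480 J, ΔU = 9430 J.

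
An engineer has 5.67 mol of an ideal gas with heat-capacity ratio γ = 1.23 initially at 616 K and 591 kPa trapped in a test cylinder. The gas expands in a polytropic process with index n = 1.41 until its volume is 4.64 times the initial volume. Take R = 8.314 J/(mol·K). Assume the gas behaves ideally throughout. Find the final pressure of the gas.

V₁ = nRT₁/P₁ = 5.67×8.314×616/591 = 49.1 L.
Polytropic n=1.41: T₂ = T₁(V₁/V₂)^(n−1) = 616×(0.216)^0.41 = 328 K; P₂ = P₁(V₁/V₂)^n = 67.9 kPa.

67.9 kPa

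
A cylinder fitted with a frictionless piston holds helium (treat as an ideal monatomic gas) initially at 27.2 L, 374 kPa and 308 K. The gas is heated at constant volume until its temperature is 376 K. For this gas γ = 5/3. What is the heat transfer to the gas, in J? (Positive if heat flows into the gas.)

3370 J

n = P₁V₁/(RT₁) = 374×27.2/(8.314×308) = 3.97 mol.
Isochoric: V stays 27.2 L; P/T = const ⇒ T₂ = 376 K, P₂ = 457 kPa.
W = 0 (no volume change).
ΔU = nCvΔT = 3.97×12.5×(376−308) = 3370 J.
Q = ΔU = 3370 J.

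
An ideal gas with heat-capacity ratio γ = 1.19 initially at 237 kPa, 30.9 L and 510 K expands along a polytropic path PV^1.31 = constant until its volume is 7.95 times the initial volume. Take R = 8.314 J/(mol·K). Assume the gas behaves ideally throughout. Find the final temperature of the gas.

Polytropic n=1.31: T₂ = T₁(V₁/V₂)^(n−1) = 510×(0.126)^0.31 = 268 K; P₂ = P₁(V₁/V₂)^n = 15.7 kPa.

268 K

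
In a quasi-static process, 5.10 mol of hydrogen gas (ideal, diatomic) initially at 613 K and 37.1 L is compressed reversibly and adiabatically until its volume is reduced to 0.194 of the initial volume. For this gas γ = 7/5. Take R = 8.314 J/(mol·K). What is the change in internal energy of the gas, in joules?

60200 J

P₁ = nRT₁/V₁ = 5.10×8.314×613/37.1 = 701 kPa.
Adiabatic: TV^(γ−1) = const ⇒ T₂ = 613×(5.15)^0.400 = 1180 K; PV^γ = const ⇒ P₂ = 6960 kPa.
For an ideal gas ΔU = nCvΔT with Cv = (5/2)R = 20.8 J/(mol·K).
ΔU = 5.10×20.8×(1180−613) = 60200 J.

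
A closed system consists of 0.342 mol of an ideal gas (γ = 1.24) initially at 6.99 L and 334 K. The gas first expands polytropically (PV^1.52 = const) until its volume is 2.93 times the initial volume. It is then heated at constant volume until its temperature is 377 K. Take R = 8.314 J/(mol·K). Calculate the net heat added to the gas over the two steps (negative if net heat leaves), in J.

1290 J

P₁ = nRT₁/V₁ = 0.342×8.314×334/6.99 = 136 kPa.
Step 1 — Polytropic n=1.52: T₂ = T₁(V₁/V₂)^(n−1) = 334×(0.341)^0.52 = 191 K; P₂ = P₁(V₁/V₂)^n = 26.5 kPa.
W = (P₁V₁−P₂V₂)/(n−1) = (136×6.99−26.5×20.5)/0.52 = 782 J.
ΔU = nCvΔT = 0.342×34.6×(191−334) = -1690 J.
Q = ΔU + W = -912 J.
State after step 1: P = 26.5 kPa, V = 20.5 L, T = 191 K.
Step 2 — Isochoric: V stays 20.5 L; P/T = const ⇒ T₂ = 377 K, P₂ = 52.3 kPa.
W = 0 (no volume change).
ΔU = nCvΔT = 0.342×34.6×(377−191) = 2200 J.
Q = ΔU = 2200 J.
Net over both steps: W = 782 J, Q = 1290 J, ΔU = 509 J.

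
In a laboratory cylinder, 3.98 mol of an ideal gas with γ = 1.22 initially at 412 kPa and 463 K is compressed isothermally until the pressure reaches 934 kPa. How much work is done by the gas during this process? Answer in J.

-12500 J

V₁ = nRT₁/P₁ = 3.98×8.314×463/412 = 37.2 L.
Isothermal: T stays 463 K; PV = const ⇒ V₂ = 16.4 L, P₂ = 934 kPa.
W = nRT ln(V₂/V₁) = 3.98×8.314×463×ln(0.441) = -12500 J.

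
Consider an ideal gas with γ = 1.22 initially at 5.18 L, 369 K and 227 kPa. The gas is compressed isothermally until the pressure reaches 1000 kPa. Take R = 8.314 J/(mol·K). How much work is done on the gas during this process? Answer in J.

n = P₁V₁/(RT₁) = 227×5.18/(8.314×369) = 0.383 mol.
Isothermal: T stays 369 K; PV = const ⇒ V₂ = 1.18 L, P₂ = 1000 kPa.
W = nRT ln(V₂/V₁) = 0.383×8.314×369×ln(0.227) = -1740 J.
Work done on the gas = −W_by = 1740 J.

1740 J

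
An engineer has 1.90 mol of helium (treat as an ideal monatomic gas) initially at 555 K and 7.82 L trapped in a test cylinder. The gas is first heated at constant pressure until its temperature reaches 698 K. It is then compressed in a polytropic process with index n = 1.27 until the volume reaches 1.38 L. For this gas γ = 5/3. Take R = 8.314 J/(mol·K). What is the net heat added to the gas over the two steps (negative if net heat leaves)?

P₁ = nRT₁/V₁ = 1.90×8.314×555/7.82 = 1120 kPa.
Step 1 — Isobaric: P stays 1120 kPa; V/T = const ⇒ T₂ = 698 K, V₂ = 9.83 L.
W = PΔV = 1120×(9.83−7.82) kPa·L = 2260 J.
ΔU = nCvΔT = 1.90×12.5×(698−555) = 3390 J.
Q = ΔU + W = nCpΔT = 5650 J.
State after step 1: P = 1120 kPa, V = 9.83 L, T = 698 K.
Step 2 — Polytropic n=1.27: T₂ = T₁(V₁/V₂)^(n−1) = 698×(7.13)^0.27 = 1190 K; P₂ = P₁(V₁/V₂)^n = 13600 kPa.
W = (P₁V₁−P₂V₂)/(n−1) = (1120×9.83−13600×1.38)/0.27 = -28600 J.
ΔU = nCvΔT = 1.90×12.5×(1190−698) = 11600 J.
Q = ΔU + W = -17000 J.
Net over both steps: W = -26300 J, Q = -11300 J, ΔU = 15000 J.

-11300 J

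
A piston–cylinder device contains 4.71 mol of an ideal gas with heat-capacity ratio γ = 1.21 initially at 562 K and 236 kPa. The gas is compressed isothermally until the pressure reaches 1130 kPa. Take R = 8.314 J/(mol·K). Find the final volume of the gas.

V₁ = nRT₁/P₁ = 4.71×8.314×562/236 = 93.3 L.
Isothermal: T stays 562 K; PV = const ⇒ V₂ = 19.5 L, P₂ = 1130 kPa.

19.5 L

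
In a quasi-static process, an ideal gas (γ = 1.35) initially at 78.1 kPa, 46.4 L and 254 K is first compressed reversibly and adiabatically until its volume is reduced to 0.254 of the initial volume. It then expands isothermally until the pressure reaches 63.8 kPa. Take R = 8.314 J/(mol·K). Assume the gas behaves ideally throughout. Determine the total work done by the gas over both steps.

n = P₁V₁/(RT₁) = 78.1×46.4/(8.314×254) = 1.72 mol.
Step 1 — Adiabatic: TV^(γ−1) = const ⇒ T₂ = 254×(3.94)^0.350 = 410 K; PV^γ = const ⇒ P₂ = 497 kPa.
ΔU = nCvΔT = 1.72×23.8×(410−254) = 6370 J.
Q = 0 for an adiabatic process, so W = −ΔU = -6370 J.
State after step 1: P = 497 kPa, V = 11.8 L, T = 410 K.
Step 2 — Isothermal: T stays 410 K; PV = const ⇒ V₂ = 91.8 L, P₂ = 63.8 kPa.
ΔU = 0 (ideal gas, T constant).
W = nRT ln(V₂/V₁) = 1.72×8.314×410×ln(7.79) = 12000 J.
Q = ΔU + W = 12000 J.
Net over both steps: W = 5640 J, Q = 12000 J, ΔU = 6370 J.

5640 J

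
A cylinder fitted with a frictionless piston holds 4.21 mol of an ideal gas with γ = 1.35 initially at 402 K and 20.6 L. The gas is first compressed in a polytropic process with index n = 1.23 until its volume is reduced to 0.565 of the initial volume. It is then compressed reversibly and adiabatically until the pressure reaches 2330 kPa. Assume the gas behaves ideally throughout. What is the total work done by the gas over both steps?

-15300 J

P₁ = nRT₁/V₁ = 4.21×8.314×402/20.6 = 683 kPa.
Step 1 — Polytropic n=1.23: T₂ = T₁(V₁/V₂)^(n−1) = 402×(1.77)^0.23 = 458 K; P₂ = P₁(V₁/V₂)^n = 1380 kPa.
W = (P₁V₁−P₂V₂)/(n−1) = (683×20.6−1380×11.6)/0.23 = -8580 J.
ΔU = nCvΔT = 4.21×23.8×(458−402) = 5640 J.
Q = ΔU + W = -2940 J.
State after step 1: P = 1380 kPa, V = 11.6 L, T = 458 K.
Step 2 — Adiabatic: T₂/T₁ = (P₂/P₁)^((γ−1)/γ) ⇒ T₂ = 458×(1.69)^0.259 = 525 K; V₂ = 7.89 L.
ΔU = nCvΔT = 4.21×23.8×(525−458) = 6680 J.
Q = 0 for an adiabatic process, so W = −ΔU = -6680 J.
Net over both steps: W = -15300 J, Q = -2940 J, ΔU = 12300 J.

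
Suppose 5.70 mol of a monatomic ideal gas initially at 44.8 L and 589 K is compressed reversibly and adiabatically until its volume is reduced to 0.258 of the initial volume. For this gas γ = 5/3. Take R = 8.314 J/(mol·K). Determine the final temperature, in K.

1450 K

P₁ = nRT₁/V₁ = 5.70×8.314×589/44.8 = 623 kPa.
Adiabatic: TV^(γ−1) = const ⇒ T₂ = 589×(3.88)^0.667 = 1450 K; PV^γ = const ⇒ P₂ = 5960 kPa.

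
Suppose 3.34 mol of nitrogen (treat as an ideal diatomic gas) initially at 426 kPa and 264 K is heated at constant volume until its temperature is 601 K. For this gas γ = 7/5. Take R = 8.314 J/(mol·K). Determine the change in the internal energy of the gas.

23400 J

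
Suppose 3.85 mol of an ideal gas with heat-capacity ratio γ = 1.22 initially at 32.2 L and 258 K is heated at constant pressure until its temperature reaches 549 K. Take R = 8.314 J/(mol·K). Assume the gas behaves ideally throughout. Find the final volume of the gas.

P₁ = nRT₁/V₁ = 3.85×8.314×258/32.2 = 256 kPa.
Isobaric: P stays 256 kPa; V/T = const ⇒ T₂ = 549 K, V₂ = 68.5 L.

68.5 L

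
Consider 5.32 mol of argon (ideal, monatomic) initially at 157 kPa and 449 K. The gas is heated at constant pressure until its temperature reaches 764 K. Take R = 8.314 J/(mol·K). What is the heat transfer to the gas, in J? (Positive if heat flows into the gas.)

V₁ = nRT₁/P₁ = 5.32×8.314×449/157 = 126 L.
Isobaric: P stays 157 kPa; V/T = const ⇒ T₂ = 764 K, V₂ = 215 L.
W = PΔV = 157×(215−126) kPa·L = 13900 J.
ΔU = nCvΔT = 5.32×12.5×(764−449) = 20900 J.
Q = ΔU + W = nCpΔT = 34800 J.

34800 J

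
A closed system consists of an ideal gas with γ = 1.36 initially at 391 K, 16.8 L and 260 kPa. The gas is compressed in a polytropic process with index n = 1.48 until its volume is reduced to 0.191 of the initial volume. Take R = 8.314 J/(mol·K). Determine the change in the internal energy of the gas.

n = P₁V₁/(RT₁) = 260×16.8/(8.314×391) = 1.34 mol.
Polytropic n=1.48: T₂ = T₁(V₁/V₂)^(n−1) = 391×(5.24)^0.48 = 866 K; P₂ = P₁(V₁/V₂)^n = 3010 kPa.
For an ideal gas ΔU = nCvΔT with Cv = R/(γ−1) = 23.1 J/(mol·K).
ΔU = 1.34×23.1×(866−391) = 14700 J.

14700 J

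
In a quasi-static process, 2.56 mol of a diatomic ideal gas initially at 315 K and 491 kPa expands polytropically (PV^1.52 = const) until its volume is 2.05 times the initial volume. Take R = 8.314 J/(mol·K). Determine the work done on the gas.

V₁ = nRT₁/P₁ = 2.56×8.314×315/491 = 13.7 L.
Polytropic n=1.52: T₂ = T₁(V₁/V₂)^(n−1) = 315×(0.488)^0.52 = 217 K; P₂ = P₁(V₁/V₂)^n = 165 kPa.
W = (P₁V₁−P₂V₂)/(n−1) = (491×13.7−165×28.0)/0.52 = 4020 J.
Work done on the gas = −W_by = -4020 J.

-4020 J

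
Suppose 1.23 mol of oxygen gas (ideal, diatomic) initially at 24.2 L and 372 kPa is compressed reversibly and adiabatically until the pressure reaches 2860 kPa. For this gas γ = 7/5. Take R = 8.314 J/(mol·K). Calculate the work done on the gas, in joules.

17800 J

T₁ = P₁V₁/(nR) = 372×24.2/(1.23×8.314) = 880 K.
Adiabatic: T₂/T₁ = (P₂/P₁)^((γ−1)/γ) ⇒ T₂ = 880×(7.69)^0.286 = 1580 K; V₂ = 5.64 L.
ΔU = nCvΔT = 1.23×20.8×(1580−880) = 17800 J.
Q = 0 for an adiabatic process, so W = −ΔU = -17800 J.
Work done on the gas = −W_by = 17800 J.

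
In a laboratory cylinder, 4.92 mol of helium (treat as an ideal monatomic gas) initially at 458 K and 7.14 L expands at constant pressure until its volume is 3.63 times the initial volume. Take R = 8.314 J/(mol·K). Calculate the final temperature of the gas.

P₁ = nRT₁/V₁ = 4.92×8.314×458/7.14 = 2620 kPa.
Isobaric: P stays 2620 kPa; V/T = const ⇒ T₂ = 1660 K, V₂ = 25.9 L.

1660 K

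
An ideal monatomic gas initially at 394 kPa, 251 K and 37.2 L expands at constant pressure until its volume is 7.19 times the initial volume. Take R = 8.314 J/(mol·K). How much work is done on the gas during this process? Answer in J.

-90700 J

n = P₁V₁/(RT₁) = 394×37.2/(8.314×251) = 7.02 mol.
Isobaric: P stays 394 kPa; V/T = const ⇒ T₂ = 1800 K, V₂ = 267 L.
W = PΔV = 394×(267−37.2) kPa·L = 90700 J.
Work done on the gas = −W_by = -90700 J.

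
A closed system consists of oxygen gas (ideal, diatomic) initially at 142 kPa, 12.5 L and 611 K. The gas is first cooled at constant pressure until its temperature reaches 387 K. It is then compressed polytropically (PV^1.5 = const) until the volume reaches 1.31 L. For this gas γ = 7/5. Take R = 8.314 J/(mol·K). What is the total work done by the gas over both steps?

-3930 J

n = P₁V₁/(RT₁) = 142×12.5/(8.314×611) = 0.349 mol.
Step 1 — Isobaric: P stays 142 kPa; V/T = const ⇒ T₂ = 387 K, V₂ = 7.92 L.
W = PΔV = 142×(7.92−12.5) kPa·L = -651 J.
ΔU = nCvΔT = 0.349×20.8×(387−611) = -1630 J.
Q = ΔU + W = nCpΔT = -2280 J.
State after step 1: P = 142 kPa, V = 7.92 L, T = 387 K.
Step 2 — Polytropic n=1.5: T₂ = T₁(V₁/V₂)^(n−1) = 387×(6.04)^0.50 = 951 K; P₂ = P₁(V₁/V₂)^n = 2110 kPa.
W = (P₁V₁−P₂V₂)/(n−1) = (142×7.92−2110×1.31)/0.50 = -3280 J.
ΔU = nCvΔT = 0.349×20.8×(951−387) = 4100 J.
Q = ΔU + W = 820 J.
Net over both steps: W = -3930 J, Q = -1460 J, ΔU = 2470 J.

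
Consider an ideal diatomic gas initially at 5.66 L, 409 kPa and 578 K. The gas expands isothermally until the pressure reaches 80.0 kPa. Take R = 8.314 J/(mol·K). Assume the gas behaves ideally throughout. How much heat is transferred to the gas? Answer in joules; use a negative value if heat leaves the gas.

3780 J

n = P₁V₁/(RT₁) = 409×5.66/(8.314×578) = 0.482 mol.
Isothermal: T stays 578 K; PV = const ⇒ V₂ = 28.9 L, P₂ = 80.0 kPa.
ΔU = 0 (ideal gas, T constant).
W = nRT ln(V₂/V₁) = 0.482×8.314×578×ln(5.11) = 3780 J.
Q = ΔU + W = 3780 J.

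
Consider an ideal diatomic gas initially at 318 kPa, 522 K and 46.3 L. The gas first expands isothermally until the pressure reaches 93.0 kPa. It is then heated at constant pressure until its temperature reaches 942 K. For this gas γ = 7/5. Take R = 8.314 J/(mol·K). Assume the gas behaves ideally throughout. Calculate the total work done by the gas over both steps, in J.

29900 J

n = P₁V₁/(RT₁) = 318×46.3/(8.314×522) = 3.39 mol.
Step 1 — Isothermal: T stays 522 K; PV = const ⇒ V₂ = 158 L, P₂ = 93.0 kPa.
ΔU = 0 (ideal gas, T constant).
W = nRT ln(V₂/V₁) = 3.39×8.314×522×ln(3.42) = 18100 J.
Q = ΔU + W = 18100 J.
State after step 1: P = 93.0 kPa, V = 158 L, T = 522 K.
Step 2 — Isobaric: P stays 93.0 kPa; V/T = const ⇒ T₂ = 942 K, V₂ = 286 L.
W = PΔV = 93.0×(286−158) kPa·L = 11800 J.
ΔU = nCvΔT = 3.39×20.8×(942−522) = 29600 J.
Q = ΔU + W = nCpΔT = 41500 J.
Net over both steps: W = 29900 J, Q = 59600 J, ΔU = 29600 J.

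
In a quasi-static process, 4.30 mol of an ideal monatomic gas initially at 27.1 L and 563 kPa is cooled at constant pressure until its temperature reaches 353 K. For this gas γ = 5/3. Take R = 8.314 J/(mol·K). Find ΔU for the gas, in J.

T₁ = P₁V₁/(nR) = 563×27.1/(4.30×8.314) = 427 K.
Isobaric: P stays 563 kPa; V/T = const ⇒ T₂ = 353 K, V₂ = 22.4 L.
For an ideal gas ΔU = nCvΔT with Cv = (3/2)R = 12.5 J/(mol·K).
ΔU = 4.30×12.5×(353−427) = -3960 J.

-3960 J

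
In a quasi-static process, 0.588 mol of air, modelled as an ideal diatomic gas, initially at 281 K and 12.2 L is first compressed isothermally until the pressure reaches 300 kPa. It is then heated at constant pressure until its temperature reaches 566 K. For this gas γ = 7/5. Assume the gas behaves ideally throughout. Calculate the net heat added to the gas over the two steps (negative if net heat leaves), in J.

P₁ = nRT₁/V₁ = 0.588×8.314×281/12.2 = 113 kPa.
Step 1 — Isothermal: T stays 281 K; PV = const ⇒ V₂ = 4.58 L, P₂ = 300 kPa.
ΔU = 0 (ideal gas, T constant).
W = nRT ln(V₂/V₁) = 0.588×8.314×281×ln(0.375) = -1350 J.
Q = ΔU + W = -1350 J.
State after step 1: P = 300 kPa, V = 4.58 L, T = 281 K.
Step 2 — Isobaric: P stays 300 kPa; V/T = const ⇒ T₂ = 566 K, V₂ = 9.22 L.
W = PΔV = 300×(9.22−4.58) kPa·L = 1390 J.
ΔU = nCvΔT = 0.588×20.8×(566−281) = 3480 J.
Q = ΔU + W = nCpΔT = 4880 J.
Net over both steps: W = 47.1 J, Q = 3530 J, ΔU = 3480 J.

3530 J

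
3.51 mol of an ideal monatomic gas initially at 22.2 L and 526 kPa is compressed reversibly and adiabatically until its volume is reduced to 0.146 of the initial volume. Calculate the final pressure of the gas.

13000 kPa

T₁ = P₁V₁/(nR) = 526×22.2/(3.51×8.314) = 400 K.
Adiabatic: TV^(γ−1) = const ⇒ T₂ = 400×(6.85)^0.667 = 1440 K; PV^γ = const ⇒ P₂ = 13000 kPa.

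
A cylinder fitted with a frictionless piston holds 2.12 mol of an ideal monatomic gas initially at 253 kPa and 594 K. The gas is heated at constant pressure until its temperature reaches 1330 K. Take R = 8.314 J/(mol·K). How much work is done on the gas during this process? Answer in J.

-13000 J

V₁ = nRT₁/P₁ = 2.12×8.314×594/253 = 41.4 L.
Isobaric: P stays 253 kPa; V/T = const ⇒ T₂ = 1330 K, V₂ = 92.7 L.
W = PΔV = 253×(92.7−41.4) kPa·L = 13000 J.
Work done on the gas = −W_by = -13000 J.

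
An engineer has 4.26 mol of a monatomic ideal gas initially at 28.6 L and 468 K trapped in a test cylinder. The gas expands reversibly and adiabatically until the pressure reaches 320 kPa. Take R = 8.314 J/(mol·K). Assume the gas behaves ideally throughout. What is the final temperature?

P₁ = nRT₁/V₁ = 4.26×8.314×468/28.6 = 580 kPa.
Adiabatic: T₂/T₁ = (P₂/P₁)^((γ−1)/γ) ⇒ T₂ = 468×(0.552)^0.400 = 369 K; V₂ = 40.8 L.

369 K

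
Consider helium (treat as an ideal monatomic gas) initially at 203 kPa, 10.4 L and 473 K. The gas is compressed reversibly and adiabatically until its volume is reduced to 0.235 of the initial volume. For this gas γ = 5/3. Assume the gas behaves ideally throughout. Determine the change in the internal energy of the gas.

5150 J

n = P₁V₁/(RT₁) = 203×10.4/(8.314×473) = 0.537 mol.
Adiabatic: TV^(γ−1) = const ⇒ T₂ = 473×(4.26)^0.667 = 1240 K; PV^γ = const ⇒ P₂ = 2270 kPa.
For an ideal gas ΔU = nCvΔT with Cv = (3/2)R = 12.5 J/(mol·K).
ΔU = 0.537×12.5×(1240−473) = 5150 J.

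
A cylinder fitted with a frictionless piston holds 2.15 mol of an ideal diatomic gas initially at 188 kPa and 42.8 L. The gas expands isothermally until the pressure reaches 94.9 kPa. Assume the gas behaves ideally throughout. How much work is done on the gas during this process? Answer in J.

-5500 J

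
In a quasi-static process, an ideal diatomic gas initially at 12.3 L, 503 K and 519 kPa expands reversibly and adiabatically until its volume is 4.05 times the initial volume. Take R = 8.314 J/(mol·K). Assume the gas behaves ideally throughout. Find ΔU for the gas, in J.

n = P₁V₁/(RT₁) = 519×12.3/(8.314×503) = 1.53 mol.
Adiabatic: TV^(γ−1) = const ⇒ T₂ = 503×(0.247)^0.400 = 287 K; PV^γ = const ⇒ P₂ = 73.2 kPa.
For an ideal gas ΔU = nCvΔT with Cv = (5/2)R = 20.8 J/(mol·K).
ΔU = 1.53×20.8×(287−503) = -6840 J.

-6840 J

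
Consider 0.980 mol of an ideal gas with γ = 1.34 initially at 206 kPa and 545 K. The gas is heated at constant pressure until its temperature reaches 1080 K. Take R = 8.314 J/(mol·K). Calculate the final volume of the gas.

42.7 L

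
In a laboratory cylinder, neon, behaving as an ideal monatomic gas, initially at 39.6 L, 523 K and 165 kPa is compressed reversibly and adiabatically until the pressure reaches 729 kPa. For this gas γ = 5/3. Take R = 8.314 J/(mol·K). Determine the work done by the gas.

-7960 J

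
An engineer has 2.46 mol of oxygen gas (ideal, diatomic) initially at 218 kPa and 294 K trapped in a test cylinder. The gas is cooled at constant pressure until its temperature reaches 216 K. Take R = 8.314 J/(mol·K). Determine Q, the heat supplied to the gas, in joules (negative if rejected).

V₁ = nRT₁/P₁ = 2.46×8.314×294/218 = 27.6 L.
Isobaric: P stays 218 kPa; V/T = const ⇒ T₂ = 216 K, V₂ = 20.3 L.
W = PΔV = 218×(20.3−27.6) kPa·L = -1600 J.
ΔU = nCvΔT = 2.46×20.8×(216−294) = -3990 J.
Q = ΔU + W = nCpΔT = -5580 J.

-5580 J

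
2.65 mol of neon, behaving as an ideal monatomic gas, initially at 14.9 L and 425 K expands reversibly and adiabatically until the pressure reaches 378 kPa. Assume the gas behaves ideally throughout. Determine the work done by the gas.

P₁ = nRT₁/V₁ = 2.65×8.314×425/14.9 = 628 kPa.
Adiabatic: T₂/T₁ = (P₂/P₁)^((γ−1)/γ) ⇒ T₂ = 425×(0.601)^0.400 = 347 K; V₂ = 20.2 L.
ΔU = nCvΔT = 2.65×12.5×(347−425) = -2580 J.
Q = 0 for an adiabatic process, so W = −ΔU = 2580 J.

2580 J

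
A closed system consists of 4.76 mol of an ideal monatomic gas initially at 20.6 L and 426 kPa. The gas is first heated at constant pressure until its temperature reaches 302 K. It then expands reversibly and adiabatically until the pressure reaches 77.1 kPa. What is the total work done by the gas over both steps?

12100 J

T₁ = P₁V₁/(nR) = 426×20.6/(4.76×8.314) = 222 K.
Step 1 — Isobaric: P stays 426 kPa; V/T = const ⇒ T₂ = 302 K, V₂ = 28.1 L.
W = PΔV = 426×(28.1−20.6) kPa·L = 3180 J.
ΔU = nCvΔT = 4.76×12.5×(302−222) = 4760 J.
Q = ΔU + W = nCpΔT = 7940 J.
State after step 1: P = 426 kPa, V = 28.1 L, T = 302 K.
Step 2 — Adiabatic: T₂/T₁ = (P₂/P₁)^((γ−1)/γ) ⇒ T₂ = 302×(0.181)^0.400 = 152 K; V₂ = 78.2 L.
ΔU = nCvΔT = 4.76×12.5×(152−302) = -8880 J.
Q = 0 for an adiabatic process, so W = −ΔU = 8880 J.
Net over both steps: W = 12100 J, Q = 7940 J, ΔU = -4110 J.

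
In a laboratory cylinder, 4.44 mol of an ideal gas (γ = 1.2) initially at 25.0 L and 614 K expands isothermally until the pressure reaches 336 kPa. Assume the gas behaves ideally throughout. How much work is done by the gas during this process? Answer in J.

22500 J

P₁ = nRT₁/V₁ = 4.44×8.314×614/25.0 = 907 kPa.
Isothermal: T stays 614 K; PV = const ⇒ V₂ = 67.5 L, P₂ = 336 kPa.
W = nRT ln(V₂/V₁) = 4.44×8.314×614×ln(2.70) = 22500 J.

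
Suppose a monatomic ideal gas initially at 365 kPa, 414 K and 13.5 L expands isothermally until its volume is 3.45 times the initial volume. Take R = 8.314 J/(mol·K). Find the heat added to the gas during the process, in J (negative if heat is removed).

6100 J

n = P₁V₁/(RT₁) = 365×13.5/(8.314×414) = 1.43 mol.
Isothermal: T stays 414 K; PV = const ⇒ V₂ = 46.6 L, P₂ = 106 kPa.
ΔU = 0 (ideal gas, T constant).
W = nRT ln(V₂/V₁) = 1.43×8.314×414×ln(3.45) = 6100 J.
Q = ΔU + W = 6100 J.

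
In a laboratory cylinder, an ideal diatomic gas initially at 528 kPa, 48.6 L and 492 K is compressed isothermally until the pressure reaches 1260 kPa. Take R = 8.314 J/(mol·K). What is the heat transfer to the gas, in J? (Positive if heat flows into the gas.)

n = P₁V₁/(RT₁) = 528×48.6/(8.314×492) = 6.27 mol.
Isothermal: T stays 492 K; PV = const ⇒ V₂ = 20.4 L, P₂ = 1260 kPa.
ΔU = 0 (ideal gas, T constant).
W = nRT ln(V₂/V₁) = 6.27×8.314×492×ln(0.419) = -22300 J.
Q = ΔU + W = -22300 J.

-22300 J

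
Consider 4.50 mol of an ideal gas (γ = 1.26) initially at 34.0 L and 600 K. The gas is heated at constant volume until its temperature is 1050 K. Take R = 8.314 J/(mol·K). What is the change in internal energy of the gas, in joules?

64800 J

P₁ = nRT₁/V₁ = 4.50×8.314×600/34.0 = 660 kPa.
Isochoric: V stays 34.0 L; P/T = const ⇒ T₂ = 1050 K, P₂ = 1160 kPa.
For an ideal gas ΔU = nCvΔT with Cv = R/(γ−1) = 32.0 J/(mol·K).
ΔU = 4.50×32.0×(1050−600) = 64800 J.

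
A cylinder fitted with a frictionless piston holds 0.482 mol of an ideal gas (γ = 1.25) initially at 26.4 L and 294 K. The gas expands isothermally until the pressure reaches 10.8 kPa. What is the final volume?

P₁ = nRT₁/V₁ = 0.482×8.314×294/26.4 = 44.6 kPa.
Isothermal: T stays 294 K; PV = const ⇒ V₂ = 109 L, P₂ = 10.8 kPa.

109 L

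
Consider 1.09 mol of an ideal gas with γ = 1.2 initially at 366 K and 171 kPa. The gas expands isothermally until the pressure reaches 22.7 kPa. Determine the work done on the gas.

-6700 J

V₁ = nRT₁/P₁ = 1.09×8.314×366/171 = 19.4 L.
Isothermal: T stays 366 K; PV = const ⇒ V₂ = 146 L, P₂ = 22.7 kPa.
W = nRT ln(V₂/V₁) = 1.09×8.314×366×ln(7.53) = 6700 J.
Work done on the gas = −W_by = -6700 J.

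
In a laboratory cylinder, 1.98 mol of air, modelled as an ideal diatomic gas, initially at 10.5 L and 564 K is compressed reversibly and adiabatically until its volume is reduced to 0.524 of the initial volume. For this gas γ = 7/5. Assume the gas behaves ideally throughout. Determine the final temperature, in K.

730 K

P₁ = nRT₁/V₁ = 1.98×8.314×564/10.5 = 884 kPa.
Adiabatic: TV^(γ−1) = const ⇒ T₂ = 564×(1.91)^0.400 = 730 K; PV^γ = const ⇒ P₂ = 2190 kPa.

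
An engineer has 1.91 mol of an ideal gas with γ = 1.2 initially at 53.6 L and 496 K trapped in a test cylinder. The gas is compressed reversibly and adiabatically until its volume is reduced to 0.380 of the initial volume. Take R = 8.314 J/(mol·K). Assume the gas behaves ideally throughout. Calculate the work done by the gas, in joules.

-8410 J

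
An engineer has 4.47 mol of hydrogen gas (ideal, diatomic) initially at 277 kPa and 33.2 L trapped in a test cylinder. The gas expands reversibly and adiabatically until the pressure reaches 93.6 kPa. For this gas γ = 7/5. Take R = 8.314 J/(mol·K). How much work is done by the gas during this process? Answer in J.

T₁ = P₁V₁/(nR) = 277×33.2/(4.47×8.314) = 247 K.
Adiabatic: T₂/T₁ = (P₂/P₁)^((γ−1)/γ) ⇒ T₂ = 247×(0.338)^0.286 = 181 K; V₂ = 72.1 L.
ΔU = nCvΔT = 4.47×20.8×(181−247) = -6130 J.
Q = 0 for an adiabatic process, so W = −ΔU = 6130 J.

6130 J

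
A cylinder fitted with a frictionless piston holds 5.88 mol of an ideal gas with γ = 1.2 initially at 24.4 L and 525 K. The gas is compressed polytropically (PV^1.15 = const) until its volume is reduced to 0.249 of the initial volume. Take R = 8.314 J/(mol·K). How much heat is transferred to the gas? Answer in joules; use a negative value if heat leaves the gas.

P₁ = nRT₁/V₁ = 5.88×8.314×525/24.4 = 1050 kPa.
Polytropic n=1.15: T₂ = T₁(V₁/V₂)^(n−1) = 525×(4.02)^0.15 = 647 K; P₂ = P₁(V₁/V₂)^n = 5200 kPa.
W = (P₁V₁−P₂V₂)/(n−1) = (1050×24.4−5200×6.08)/0.15 = -39700 J.
ΔU = nCvΔT = 5.88×41.6×(647−525) = 29800 J.
Q = ΔU + W = -9920 J.

-9920 J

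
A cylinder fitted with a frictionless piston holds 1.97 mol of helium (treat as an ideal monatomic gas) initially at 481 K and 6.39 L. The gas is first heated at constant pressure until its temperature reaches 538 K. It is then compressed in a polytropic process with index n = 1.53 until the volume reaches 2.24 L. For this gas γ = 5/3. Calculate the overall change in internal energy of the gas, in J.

P₁ = nRT₁/V₁ = 1.97×8.314×481/6.39 = 1230 kPa.
Step 1 — Isobaric: P stays 1230 kPa; V/T = const ⇒ T₂ = 538 K, V₂ = 7.15 L.
W = PΔV = 1230×(7.15−6.39) kPa·L = 934 J.
ΔU = nCvΔT = 1.97×12.5×(538−481) = 1400 J.
Q = ΔU + W = nCpΔT = 2330 J.
State after step 1: P = 1230 kPa, V = 7.15 L, T = 538 K.
Step 2 — Polytropic n=1.53: T₂ = T₁(V₁/V₂)^(n−1) = 538×(3.19)^0.53 = 995 K; P₂ = P₁(V₁/V₂)^n = 7280 kPa.
W = (P₁V₁−P₂V₂)/(n−1) = (1230×7.15−7280×2.24)/0.53 = -14100 J.
ΔU = nCvΔT = 1.97×12.5×(995−538) = 11200 J.
Q = ΔU + W = -2900 J.
Net over both steps: W = -13200 J, Q = -562 J, ΔU = 12600 J.

12600 J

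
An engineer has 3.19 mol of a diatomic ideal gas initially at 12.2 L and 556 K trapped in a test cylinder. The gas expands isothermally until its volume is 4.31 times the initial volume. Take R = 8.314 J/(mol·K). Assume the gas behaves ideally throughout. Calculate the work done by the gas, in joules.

21500 J

P₁ = nRT₁/V₁ = 3.19×8.314×556/12.2 = 1210 kPa.
Isothermal: T stays 556 K; PV = const ⇒ V₂ = 52.6 L, P₂ = 280 kPa.
W = nRT ln(V₂/V₁) = 3.19×8.314×556×ln(4.31) = 21500 J.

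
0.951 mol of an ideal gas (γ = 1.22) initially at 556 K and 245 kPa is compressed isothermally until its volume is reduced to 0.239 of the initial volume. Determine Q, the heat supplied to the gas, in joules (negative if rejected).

-6290 J

V₁ = nRT₁/P₁ = 0.951×8.314×556/245 = 17.9 L.
Isothermal: T stays 556 K; PV = const ⇒ V₂ = 4.29 L, P₂ = 1030 kPa.
ΔU = 0 (ideal gas, T constant).
W = nRT ln(V₂/V₁) = 0.951×8.314×556×ln(0.239) = -6290 J.
Q = ΔU + W = -6290 J.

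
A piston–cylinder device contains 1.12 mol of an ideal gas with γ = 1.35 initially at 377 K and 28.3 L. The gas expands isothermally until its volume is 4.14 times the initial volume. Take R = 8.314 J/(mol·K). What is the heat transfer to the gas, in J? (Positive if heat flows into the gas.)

P₁ = nRT₁/V₁ = 1.12×8.314×377/28.3 = 124 kPa.
Isothermal: T stays 377 K; PV = const ⇒ V₂ = 117 L, P₂ = 30.0 kPa.
ΔU = 0 (ideal gas, T constant).
W = nRT ln(V₂/V₁) = 1.12×8.314×377×ln(4.14) = 4990 J.
Q = ΔU + W = 4990 J.

4990 J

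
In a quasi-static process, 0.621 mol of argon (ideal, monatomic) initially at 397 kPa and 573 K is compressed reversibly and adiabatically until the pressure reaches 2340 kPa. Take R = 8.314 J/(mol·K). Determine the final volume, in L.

2.57 L

V₁ = nRT₁/P₁ = 0.621×8.314×573/397 = 7.45 L.
Adiabatic: T₂/T₁ = (P₂/P₁)^((γ−1)/γ) ⇒ T₂ = 573×(5.89)^0.400 = 1160 K; V₂ = 2.57 L.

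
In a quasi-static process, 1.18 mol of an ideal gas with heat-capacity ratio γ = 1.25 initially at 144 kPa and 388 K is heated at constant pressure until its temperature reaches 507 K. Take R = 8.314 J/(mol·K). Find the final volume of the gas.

V₁ = nRT₁/P₁ = 1.18×8.314×388/144 = 26.4 L.
Isobaric: P stays 144 kPa; V/T = const ⇒ T₂ = 507 K, V₂ = 34.5 L.

34.5 L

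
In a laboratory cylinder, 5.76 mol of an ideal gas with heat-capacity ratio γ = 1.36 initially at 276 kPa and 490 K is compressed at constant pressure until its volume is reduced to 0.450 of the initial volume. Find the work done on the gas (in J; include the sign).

V₁ = nRT₁/P₁ = 5.76×8.314×490/276 = 85.0 L.
Isobaric: P stays 276 kPa; V/T = const ⇒ T₂ = 220 K, V₂ = 38.3 L.
W = PΔV = 276×(38.3−85.0) kPa·L = -12900 J.
Work done on the gas = −W_by = 12900 J.

12900 J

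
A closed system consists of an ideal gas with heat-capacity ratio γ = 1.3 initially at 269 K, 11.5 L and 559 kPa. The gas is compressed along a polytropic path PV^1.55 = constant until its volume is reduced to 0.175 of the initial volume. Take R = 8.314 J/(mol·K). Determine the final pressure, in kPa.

Polytropic n=1.55: T₂ = T₁(V₁/V₂)^(n−1) = 269×(5.71)^0.55 = 702 K; P₂ = P₁(V₁/V₂)^n = 8330 kPa.

8330 kPa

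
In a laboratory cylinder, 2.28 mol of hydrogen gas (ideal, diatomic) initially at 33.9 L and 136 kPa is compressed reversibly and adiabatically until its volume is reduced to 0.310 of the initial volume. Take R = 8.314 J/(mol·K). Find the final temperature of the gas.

T₁ = P₁V₁/(nR) = 136×33.9/(2.28×8.314) = 243 K.
Adiabatic: TV^(γ−1) = const ⇒ T₂ = 243×(3.23)^0.400 = 389 K; PV^γ = const ⇒ P₂ = 701 kPa.

389 K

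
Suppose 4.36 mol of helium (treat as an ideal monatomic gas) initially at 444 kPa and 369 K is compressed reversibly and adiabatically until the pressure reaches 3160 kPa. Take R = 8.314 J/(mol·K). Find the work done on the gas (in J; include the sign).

23900 J

V₁ = nRT₁/P₁ = 4.36×8.314×369/444 = 30.1 L.
Adiabatic: T₂/T₁ = (P₂/P₁)^((γ−1)/γ) ⇒ T₂ = 369×(7.12)^0.400 = 809 K; V₂ = 9.28 L.
ΔU = nCvΔT = 4.36×12.5×(809−369) = 23900 J.
Q = 0 for an adiabatic process, so W = −ΔU = -23900 J.
Work done on the gas = −W_by = 23900 J.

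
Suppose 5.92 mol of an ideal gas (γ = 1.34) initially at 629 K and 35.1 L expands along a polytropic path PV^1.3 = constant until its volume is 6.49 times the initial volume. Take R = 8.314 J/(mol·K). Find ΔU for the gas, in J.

P₁ = nRT₁/V₁ = 5.92×8.314×629/35.1 = 882 kPa.
Polytropic n=1.3: T₂ = T₁(V₁/V₂)^(n−1) = 629×(0.154)^0.30 = 359 K; P₂ = P₁(V₁/V₂)^n = 77.5 kPa.
For an ideal gas ΔU = nCvΔT with Cv = R/(γ−1) = 24.5 J/(mol·K).
ΔU = 5.92×24.5×(359−629) = -39100 J.

-39100 J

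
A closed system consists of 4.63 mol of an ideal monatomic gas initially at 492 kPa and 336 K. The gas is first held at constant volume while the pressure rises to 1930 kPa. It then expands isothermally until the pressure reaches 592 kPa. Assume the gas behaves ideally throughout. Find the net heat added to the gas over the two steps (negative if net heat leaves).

V₁ = nRT₁/P₁ = 4.63×8.314×336/492 = 26.3 L.
Step 1 — Isochoric: V stays 26.3 L; P/T = const ⇒ T₂ = 1320 K, P₂ = 1930 kPa.
W = 0 (no volume change).
ΔU = nCvΔT = 4.63×12.5×(1320−336) = 56700 J.
Q = ΔU = 56700 J.
State after step 1: P = 1930 kPa, V = 26.3 L, T = 1320 K.
Step 2 — Isothermal: T stays 1320 K; PV = const ⇒ V₂ = 85.7 L, P₂ = 592 kPa.
ΔU = 0 (ideal gas, T constant).
W = nRT ln(V₂/V₁) = 4.63×8.314×1320×ln(3.26) = 60000 J.
Q = ΔU + W = 60000 J.
Net over both steps: W = 60000 J, Q = 117000 J, ΔU = 56700 J.

117000 J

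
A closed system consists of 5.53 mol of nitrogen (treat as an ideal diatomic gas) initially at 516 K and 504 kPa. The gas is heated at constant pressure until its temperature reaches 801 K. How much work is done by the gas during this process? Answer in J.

V₁ = nRT₁/P₁ = 5.53×8.314×516/504 = 47.1 L.
Isobaric: P stays 504 kPa; V/T = const ⇒ T₂ = 801 K, V₂ = 73.1 L.
W = PΔV = 504×(73.1−47.1) kPa·L = 13100 J.

13100 J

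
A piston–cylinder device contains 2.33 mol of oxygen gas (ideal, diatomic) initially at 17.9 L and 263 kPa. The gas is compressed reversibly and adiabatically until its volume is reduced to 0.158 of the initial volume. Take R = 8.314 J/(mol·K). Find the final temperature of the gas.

508 K

T₁ = P₁V₁/(nR) = 263×17.9/(2.33×8.314) = 243 K.
Adiabatic: TV^(γ−1) = const ⇒ T₂ = 243×(6.33)^0.400 = 508 K; PV^γ = const ⇒ P₂ = 3480 kPa.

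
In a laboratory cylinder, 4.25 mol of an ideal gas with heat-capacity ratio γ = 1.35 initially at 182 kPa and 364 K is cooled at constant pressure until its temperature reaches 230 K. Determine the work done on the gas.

V₁ = nRT₁/P₁ = 4.25×8.314×364/182 = 70.7 L.
Isobaric: P stays 182 kPa; V/T = const ⇒ T₂ = 230 K, V₂ = 44.7 L.
W = PΔV = 182×(44.7−70.7) kPa·L = -4730 J.
Work done on the gas = −W_by = 4730 J.

4730 J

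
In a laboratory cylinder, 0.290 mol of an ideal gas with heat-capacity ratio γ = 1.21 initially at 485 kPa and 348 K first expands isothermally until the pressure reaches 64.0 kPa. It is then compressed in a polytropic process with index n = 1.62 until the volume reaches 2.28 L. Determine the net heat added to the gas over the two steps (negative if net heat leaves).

6870 J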